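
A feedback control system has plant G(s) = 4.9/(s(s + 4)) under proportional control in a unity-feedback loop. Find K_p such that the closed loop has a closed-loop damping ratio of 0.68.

K_p = 1.77

Closed-loop characteristic equation: s² + 4s + K_p·4.9 = 0.
So ω_n = √(4.9K_p) and 2ζω_n = 4, giving ζ = 4/(2√(4.9K_p)).
Setting ζ = 0.68: √(4.9K_p) = 4/(2·0.68) = 2.941, so K_p = 8.651/4.9 = 1.77.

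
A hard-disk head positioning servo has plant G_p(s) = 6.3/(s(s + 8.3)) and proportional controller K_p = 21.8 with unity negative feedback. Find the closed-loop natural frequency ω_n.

ω_n = 11.7 rad/s

With unity feedback the closed-loop characteristic equation is s² + 8.3s + 21.8·6.3 = s² + 8.3s + 137.3 = 0.
Matching s² + 2ζω_n s + ω_n²: ω_n = √137.3 = 11.72 rad/s and 2ζω_n = 8.3, so ζ = 8.3/(2·11.72) = 0.354.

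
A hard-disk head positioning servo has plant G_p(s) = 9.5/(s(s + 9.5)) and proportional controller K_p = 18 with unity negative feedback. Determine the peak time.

From 1 + K_pG_p(s) = 0: s² + 9.5s + 171 = 0 ⇒ ω_n = 13.08, ζ = 0.3632.
Damped frequency ω_d = ω_n√(1−ζ²) = 12.18 rad/s, so peak time T_p = π/ω_d = 0.258 s.

T_p = 0.258 s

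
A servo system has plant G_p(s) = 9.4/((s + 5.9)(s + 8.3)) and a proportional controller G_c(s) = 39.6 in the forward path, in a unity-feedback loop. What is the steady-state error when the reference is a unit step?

0.116

The loop is type 0. Static position error constant K_pos = G_c(0)·G_p(0) = 39.6·0.192 = 7.601.
Steady-state error to a unit step: e_ss = 1/(1+K_pos) = 1/8.601 = 0.116.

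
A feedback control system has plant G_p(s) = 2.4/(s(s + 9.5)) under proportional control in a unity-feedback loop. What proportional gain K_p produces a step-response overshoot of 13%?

From %OS = 100·exp(−πζ/√(1−ζ²)) = 13%, ζ = −ln(0.13)/√(π²+ln²(0.13)) = 0.5446.
Characteristic equation s² + 9.5s + 2.4K_p = 0 gives ζ = 9.5/(2√(2.4K_p)).
Setting ζ = 0.5446: √(2.4K_p) = 9.5/(2·0.5446) = 8.721, so K_p = 76.06/2.4 = 31.7.

K_p = 31.7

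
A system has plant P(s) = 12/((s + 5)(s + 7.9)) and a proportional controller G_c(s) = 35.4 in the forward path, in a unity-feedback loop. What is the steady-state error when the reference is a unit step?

The loop is type 0. Static position error constant K_pos = G_c(0)·P(0) = 35.4·0.3038 = 10.75.
Steady-state error to a unit step: e_ss = 1/(1+K_pos) = 1/11.75 = 0.0851.

0.0851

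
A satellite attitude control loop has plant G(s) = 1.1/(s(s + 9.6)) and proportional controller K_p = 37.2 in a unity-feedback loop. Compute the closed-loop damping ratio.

ζ = 0.75

1 + K_p·G(s) = 0 gives s² + 9.6s + 40.92 = 0.
Matching s² + 2ζω_n s + ω_n²: ω_n = √40.92 = 6.397 rad/s and 2ζω_n = 9.6, so ζ = 9.6/(2·6.397) = 0.75.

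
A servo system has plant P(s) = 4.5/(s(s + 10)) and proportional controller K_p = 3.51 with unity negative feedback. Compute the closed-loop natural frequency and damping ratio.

ω_n = 3.97 rad/s, ζ = 1.26

With unity feedback the closed-loop characteristic equation is s² + 10s + 3.51·4.5 = s² + 10s + 15.79 = 0.
So ω_n² = 15.79 ⇒ ω_n = 3.974 rad/s, and ζ = 10/(2ω_n) = 1.26.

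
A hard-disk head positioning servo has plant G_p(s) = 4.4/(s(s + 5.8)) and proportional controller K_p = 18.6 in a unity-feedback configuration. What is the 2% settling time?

The closed-loop denominator s² + 5.8s + 81.84 gives ω_n = √81.84 = 9.047 and ζ = 5.8/(2ω_n) = 0.3206.
2% settling time T_s ≈ 4/(ζω_n) = 4/2.9 = 1.38 s.

T_s ≈ 1.38 s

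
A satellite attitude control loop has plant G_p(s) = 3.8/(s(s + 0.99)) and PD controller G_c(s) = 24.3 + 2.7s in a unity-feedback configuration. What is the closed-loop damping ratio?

ζ = 0.585

Forward path: (24.3 + 2.7s)·3.8/(s(s+0.99)). The closed-loop characteristic equation is s² + (0.99 + 3.8·2.7)s + 3.8·24.3 = 0.
That is s² + 11.25s + 92.34 = 0, so ω_n = 9.609 rad/s and ζ = 11.25/(2·9.609) = 0.5854.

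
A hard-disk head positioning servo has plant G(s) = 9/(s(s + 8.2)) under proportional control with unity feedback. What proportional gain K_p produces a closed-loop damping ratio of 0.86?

Closed-loop characteristic equation: s² + 8.2s + K_p·9 = 0.
So ω_n = √(9K_p) and 2ζω_n = 8.2, giving ζ = 8.2/(2√(9K_p)).
Setting ζ = 0.86: √(9K_p) = 8.2/(2·0.86) = 4.767, so K_p = 22.73/9 = 2.53.

K_p = 2.53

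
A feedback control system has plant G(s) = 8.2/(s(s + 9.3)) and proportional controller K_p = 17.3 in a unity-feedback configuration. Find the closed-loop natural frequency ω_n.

ω_n = 11.9 rad/s

The closed-loop denominator is s(s+9.3) + 17.3·8.2 = s² + 9.3s + 141.9.
So ω_n² = 141.9 ⇒ ω_n = 11.91 rad/s, and ζ = 9.3/(2ω_n) = 0.39.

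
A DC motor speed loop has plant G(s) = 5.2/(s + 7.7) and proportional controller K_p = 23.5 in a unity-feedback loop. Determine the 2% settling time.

T_s ≈ 0.0308 s

Closed-loop transfer function: T(s) = K_p·G(s)/(1 + K_p·G(s)) = 122.2/(s + 7.7 + 122.2) = 122.2/(s + 129.9).
Time constant τ = 1/129.9 = 0.007698 s, so the 2% settling time is about 4τ = 0.0308 s.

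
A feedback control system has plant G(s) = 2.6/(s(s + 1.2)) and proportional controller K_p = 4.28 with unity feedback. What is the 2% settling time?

The closed-loop denominator s² + 1.2s + 11.13 gives ω_n = √11.13 = 3.336 and ζ = 1.2/(2ω_n) = 0.1799.
2% settling time T_s ≈ 4/(ζω_n) = 4/0.6 = 6.67 s.

T_s ≈ 6.67 s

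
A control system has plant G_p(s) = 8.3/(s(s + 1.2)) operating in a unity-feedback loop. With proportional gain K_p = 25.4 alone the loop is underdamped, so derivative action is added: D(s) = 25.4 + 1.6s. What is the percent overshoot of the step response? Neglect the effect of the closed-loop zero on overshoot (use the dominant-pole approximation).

16.4%

Forward path: (25.4 + 1.6s)·8.3/(s(s+1.2)). The closed-loop characteristic equation is s² + (1.2 + 8.3·1.6)s + 8.3·25.4 = 0.
That is s² + 14.48s + 210.8 = 0, so ω_n = 14.52 rad/s and ζ = 14.48/(2·14.52) = 0.4986.
%OS = 100·exp(−πζ/√(1−ζ²)) = 16.4%.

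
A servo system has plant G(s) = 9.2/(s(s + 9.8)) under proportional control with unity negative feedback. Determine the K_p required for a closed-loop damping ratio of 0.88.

Closed-loop characteristic equation: s² + 9.8s + K_p·9.2 = 0.
So ω_n = √(9.2K_p) and 2ζω_n = 9.8, giving ζ = 9.8/(2√(9.2K_p)).
Setting ζ = 0.88: √(9.2K_p) = 9.8/(2·0.88) = 5.568, so K_p = 31/9.2 = 3.37.

K_p = 3.37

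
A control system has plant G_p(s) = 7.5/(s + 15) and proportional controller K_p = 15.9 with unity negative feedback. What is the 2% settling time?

T_s ≈ 0.0298 s

Closed-loop transfer function: T(s) = K_p·G_p(s)/(1 + K_p·G_p(s)) = 119.2/(s + 15 + 119.2) = 119.2/(s + 134.2).
Time constant τ = 1/134.2 = 0.007449 s, so the 2% settling time is about 4τ = 0.0298 s.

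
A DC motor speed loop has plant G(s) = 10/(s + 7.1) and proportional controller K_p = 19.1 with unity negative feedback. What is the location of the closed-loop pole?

s = -198.1

Closed-loop transfer function: T(s) = K_p·G(s)/(1 + K_p·G(s)) = 191/(s + 7.1 + 191) = 191/(s + 198.1).
The closed-loop pole is at s = −198.1.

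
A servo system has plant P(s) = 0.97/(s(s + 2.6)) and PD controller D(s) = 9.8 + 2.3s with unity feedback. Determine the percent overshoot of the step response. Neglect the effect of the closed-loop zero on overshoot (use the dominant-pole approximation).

Forward path: (9.8 + 2.3s)·0.97/(s(s+2.6)). The closed-loop characteristic equation is s² + (2.6 + 0.97·2.3)s + 0.97·9.8 = 0.
That is s² + 4.831s + 9.506 = 0, so ω_n = 3.083 rad/s and ζ = 4.831/(2·3.083) = 0.7834.
%OS = 100·exp(−πζ/√(1−ζ²)) = 1.91%.

1.91%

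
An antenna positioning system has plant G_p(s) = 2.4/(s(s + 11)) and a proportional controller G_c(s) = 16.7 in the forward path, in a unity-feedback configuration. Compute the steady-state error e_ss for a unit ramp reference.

The loop has one pole at the origin (type 1). Velocity error constant K_v = lim_{s→0} s·G_c(s)G_p(s) = 16.7·2.4/11 = 3.644.
Steady-state error to a unit ramp: e_ss = 1/K_v = 0.274.

0.274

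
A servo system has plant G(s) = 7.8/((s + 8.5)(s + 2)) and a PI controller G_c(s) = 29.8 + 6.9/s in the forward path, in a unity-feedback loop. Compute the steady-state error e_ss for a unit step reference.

0

The open loop G_c(s)G(s) has a pole at the origin (type 1), so the static position error constant is infinite and e_ss = 1/(1+∞) = 0.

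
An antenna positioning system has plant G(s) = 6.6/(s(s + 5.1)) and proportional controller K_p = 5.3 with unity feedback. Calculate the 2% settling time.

T_s ≈ 1.57 s

From 1 + K_pG(s) = 0: s² + 5.1s + 34.98 = 0 ⇒ ω_n = 5.914, ζ = 0.4312.
2% settling time T_s ≈ 4/(ζω_n) = 4/2.55 = 1.57 s.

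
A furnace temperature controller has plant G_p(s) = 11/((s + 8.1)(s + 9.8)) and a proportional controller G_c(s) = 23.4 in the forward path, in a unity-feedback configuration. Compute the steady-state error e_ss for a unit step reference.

The loop is type 0. Static position error constant K_pos = G_c(0)·G_p(0) = 23.4·0.1386 = 3.243.
Steady-state error to a unit step: e_ss = 1/(1+K_pos) = 1/4.243 = 0.236.

0.236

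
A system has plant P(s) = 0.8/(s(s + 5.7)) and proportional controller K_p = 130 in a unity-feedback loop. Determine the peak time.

T_p = 0.321 s

Closed-loop characteristic equation: s² + 5.7s + 104 = 0, so ω_n = 10.2 rad/s and ζ = 5.7/(2·10.2) = 0.2795.
Damped frequency ω_d = ω_n√(1−ζ²) = 9.792 rad/s, so peak time T_p = π/ω_d = 0.321 s.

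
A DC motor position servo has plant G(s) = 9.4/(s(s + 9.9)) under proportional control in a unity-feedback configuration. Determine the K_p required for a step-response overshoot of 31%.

K_p = 21.4

From %OS = 100·exp(−πζ/√(1−ζ²)) = 31%, ζ = −ln(0.31)/√(π²+ln²(0.31)) = 0.3493.
Characteristic equation s² + 9.9s + 9.4K_p = 0 gives ζ = 9.9/(2√(9.4K_p)).
Setting ζ = 0.3493: √(9.4K_p) = 9.9/(2·0.3493) = 14.17, so K_p = 200.8/9.4 = 21.4.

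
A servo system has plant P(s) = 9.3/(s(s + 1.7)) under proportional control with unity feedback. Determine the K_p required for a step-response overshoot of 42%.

K_p = 1.1

From %OS = 100·exp(−πζ/√(1−ζ²)) = 42%, ζ = −ln(0.42)/√(π²+ln²(0.42)) = 0.2662.
Characteristic equation s² + 1.7s + 9.3K_p = 0 gives ζ = 1.7/(2√(9.3K_p)).
Setting ζ = 0.2662: √(9.3K_p) = 1.7/(2·0.2662) = 3.193, so K_p = 10.2/9.3 = 1.1.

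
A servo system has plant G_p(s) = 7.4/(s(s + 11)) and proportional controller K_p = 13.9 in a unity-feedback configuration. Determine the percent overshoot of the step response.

13.2%

Closed-loop characteristic equation: s² + 11s + 102.9 = 0, so ω_n = 10.14 rad/s and ζ = 11/(2·10.14) = 0.5423.
%OS = 100·exp(−πζ/√(1−ζ²)) = 100·exp(−π·0.5423/√0.7059) = 13.2%.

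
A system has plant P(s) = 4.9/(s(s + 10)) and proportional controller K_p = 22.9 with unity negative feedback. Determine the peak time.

The closed-loop denominator s² + 10s + 112.2 gives ω_n = √112.2 = 10.59 and ζ = 10/(2ω_n) = 0.472.
Damped frequency ω_d = ω_n√(1−ζ²) = 9.339 rad/s, so peak time T_p = π/ω_d = 0.336 s.

T_p = 0.336 s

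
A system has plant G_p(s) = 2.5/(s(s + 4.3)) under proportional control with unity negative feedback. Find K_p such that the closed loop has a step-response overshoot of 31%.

From %OS = 100·exp(−πζ/√(1−ζ²)) = 31%, ζ = −ln(0.31)/√(π²+ln²(0.31)) = 0.3493.
Characteristic equation s² + 4.3s + 2.5K_p = 0 gives ζ = 4.3/(2√(2.5K_p)).
Setting ζ = 0.3493: √(2.5K_p) = 4.3/(2·0.3493) = 6.155, so K_p = 37.88/2.5 = 15.2.

K_p = 15.2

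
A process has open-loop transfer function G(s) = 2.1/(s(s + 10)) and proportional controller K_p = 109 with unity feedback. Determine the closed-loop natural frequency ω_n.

ω_n = 15.1 rad/s

The closed-loop denominator is s(s+10) + 109·2.1 = s² + 10s + 228.9.
Matching s² + 2ζω_n s + ω_n²: ω_n = √228.9 = 15.13 rad/s and 2ζω_n = 10, so ζ = 10/(2·15.13) = 0.33.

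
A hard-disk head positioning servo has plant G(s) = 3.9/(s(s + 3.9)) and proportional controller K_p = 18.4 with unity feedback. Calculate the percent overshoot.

47.6%

From 1 + K_pG(s) = 0: s² + 3.9s + 71.76 = 0 ⇒ ω_n = 8.471, ζ = 0.2302.
%OS = 100·exp(−πζ/√(1−ζ²)) = 100·exp(−π·0.2302/√0.947) = 47.6%.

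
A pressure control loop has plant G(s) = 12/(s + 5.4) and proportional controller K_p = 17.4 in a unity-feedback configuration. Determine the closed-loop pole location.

s = -214.2

Closed-loop transfer function: T(s) = K_p·G(s)/(1 + K_p·G(s)) = 208.8/(s + 5.4 + 208.8) = 208.8/(s + 214.2).
The closed-loop pole is at s = −214.2.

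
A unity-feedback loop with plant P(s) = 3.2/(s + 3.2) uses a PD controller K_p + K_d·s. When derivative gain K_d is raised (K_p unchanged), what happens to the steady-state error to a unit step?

unchanged

K_d affects only the transient (the s-coefficient); the DC loop gain, and hence e_ss, depends only on K_p.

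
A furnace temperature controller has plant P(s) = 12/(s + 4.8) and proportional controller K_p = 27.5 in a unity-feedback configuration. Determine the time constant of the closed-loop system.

Closed-loop transfer function: T(s) = K_p·P(s)/(1 + K_p·P(s)) = 330/(s + 4.8 + 330) = 330/(s + 334.8).
Time constant τ = 1/334.8 = 0.00299 s.

τ = 0.00299 s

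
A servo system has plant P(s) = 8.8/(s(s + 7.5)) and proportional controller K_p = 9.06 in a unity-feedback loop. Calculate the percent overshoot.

Closed-loop characteristic equation: s² + 7.5s + 79.73 = 0, so ω_n = 8.929 rad/s and ζ = 7.5/(2·8.929) = 0.42.
%OS = 100·exp(−πζ/√(1−ζ²)) = 100·exp(−π·0.42/√0.8236) = 23.4%.

23.4%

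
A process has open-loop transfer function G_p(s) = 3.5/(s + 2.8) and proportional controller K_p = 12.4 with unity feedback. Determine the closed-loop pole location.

s = -46.2

Closed-loop transfer function: T(s) = K_p·G_p(s)/(1 + K_p·G_p(s)) = 43.4/(s + 2.8 + 43.4) = 43.4/(s + 46.2).
The closed-loop pole is at s = −46.2.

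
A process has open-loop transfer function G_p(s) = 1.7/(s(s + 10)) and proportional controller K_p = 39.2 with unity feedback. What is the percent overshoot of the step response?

8.77%

The closed-loop denominator s² + 10s + 66.64 gives ω_n = √66.64 = 8.163 and ζ = 10/(2ω_n) = 0.6125.
%OS = 100·exp(−πζ/√(1−ζ²)) = 100·exp(−π·0.6125/√0.6248) = 8.77%.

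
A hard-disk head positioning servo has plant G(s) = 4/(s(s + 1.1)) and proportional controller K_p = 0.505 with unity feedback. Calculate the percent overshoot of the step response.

26.8%

Closed-loop characteristic equation: s² + 1.1s + 2.02 = 0, so ω_n = 1.421 rad/s and ζ = 1.1/(2·1.421) = 0.387.
%OS = 100·exp(−πζ/√(1−ζ²)) = 100·exp(−π·0.387/√0.8502) = 26.8%.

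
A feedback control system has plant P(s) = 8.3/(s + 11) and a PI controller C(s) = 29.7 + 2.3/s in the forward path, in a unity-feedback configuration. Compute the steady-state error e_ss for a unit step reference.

0

The open loop C(s)P(s) has a pole at the origin (type 1), so the static position error constant is infinite and e_ss = 1/(1+∞) = 0.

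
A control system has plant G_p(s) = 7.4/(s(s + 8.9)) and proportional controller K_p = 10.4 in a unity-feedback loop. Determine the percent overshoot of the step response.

15.7%

Closed-loop characteristic equation: s² + 8.9s + 76.96 = 0, so ω_n = 8.773 rad/s and ζ = 8.9/(2·8.773) = 0.5073.
%OS = 100·exp(−πζ/√(1−ζ²)) = 100·exp(−π·0.5073/√0.7427) = 15.7%.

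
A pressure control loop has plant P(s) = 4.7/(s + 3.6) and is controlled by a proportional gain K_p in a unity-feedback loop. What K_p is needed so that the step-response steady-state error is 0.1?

K_p = 6.89

The loop is type 0, so e_ss(step) = 1/(1 + K_pos) with K_pos = K_p·P(0).
P(0) = 1.306. Require 1/(1 + K_p·1.306) = 0.1, so 1 + 1.306·K_p = 10.
K_p = (10 − 1)/1.306 = 6.89.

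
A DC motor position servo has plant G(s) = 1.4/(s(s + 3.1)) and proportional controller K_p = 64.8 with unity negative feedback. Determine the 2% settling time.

T_s ≈ 2.58 s

From 1 + K_pG(s) = 0: s² + 3.1s + 90.72 = 0 ⇒ ω_n = 9.525, ζ = 0.1627.
2% settling time T_s ≈ 4/(ζω_n) = 4/1.55 = 2.58 s.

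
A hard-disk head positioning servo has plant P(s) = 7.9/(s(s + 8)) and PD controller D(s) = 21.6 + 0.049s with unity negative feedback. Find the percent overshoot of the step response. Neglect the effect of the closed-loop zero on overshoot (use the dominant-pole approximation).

Forward path: (21.6 + 0.049s)·7.9/(s(s+8)). The closed-loop characteristic equation is s² + (8 + 7.9·0.049)s + 7.9·21.6 = 0.
That is s² + 8.387s + 170.6 = 0, so ω_n = 13.06 rad/s and ζ = 8.387/(2·13.06) = 0.321.
%OS = 100·exp(−πζ/√(1−ζ²)) = 34.5%.

34.5%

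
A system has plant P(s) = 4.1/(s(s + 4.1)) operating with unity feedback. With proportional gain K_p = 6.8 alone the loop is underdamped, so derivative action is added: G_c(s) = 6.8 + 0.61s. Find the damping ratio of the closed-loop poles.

Forward path: (6.8 + 0.61s)·4.1/(s(s+4.1)). The closed-loop characteristic equation is s² + (4.1 + 4.1·0.61)s + 4.1·6.8 = 0.
That is s² + 6.601s + 27.88 = 0, so ω_n = 5.28 rad/s and ζ = 6.601/(2·5.28) = 0.6251.

ζ = 0.625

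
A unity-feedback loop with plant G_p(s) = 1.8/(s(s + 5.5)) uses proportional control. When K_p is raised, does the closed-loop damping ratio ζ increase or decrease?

ζ = 5.5/(2√(1.8K_p)); increasing K_p raises the denominator, so ζ falls.

decrease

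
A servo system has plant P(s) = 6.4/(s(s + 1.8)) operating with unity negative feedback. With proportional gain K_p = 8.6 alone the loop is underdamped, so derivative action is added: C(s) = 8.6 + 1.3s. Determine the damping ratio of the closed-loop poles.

ζ = 0.682

Forward path: (8.6 + 1.3s)·6.4/(s(s+1.8)). The closed-loop characteristic equation is s² + (1.8 + 6.4·1.3)s + 6.4·8.6 = 0.
That is s² + 10.12s + 55.04 = 0, so ω_n = 7.419 rad/s and ζ = 10.12/(2·7.419) = 0.682.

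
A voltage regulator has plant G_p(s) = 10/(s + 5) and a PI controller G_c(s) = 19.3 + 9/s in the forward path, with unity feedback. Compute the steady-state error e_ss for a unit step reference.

0

The open loop G_c(s)G_p(s) has a pole at the origin (type 1), so the static position error constant is infinite and e_ss = 1/(1+∞) = 0.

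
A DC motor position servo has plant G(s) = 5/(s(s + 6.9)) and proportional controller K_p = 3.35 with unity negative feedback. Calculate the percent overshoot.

The closed-loop denominator s² + 6.9s + 16.75 gives ω_n = √16.75 = 4.093 and ζ = 6.9/(2ω_n) = 0.843.
%OS = 100·exp(−πζ/√(1−ζ²)) = 100·exp(−π·0.843/√0.2894) = 0.728%.

0.728%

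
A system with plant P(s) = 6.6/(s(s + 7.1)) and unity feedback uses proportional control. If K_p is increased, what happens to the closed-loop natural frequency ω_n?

increase

ω_n = √(6.6·K_p), which grows with K_p.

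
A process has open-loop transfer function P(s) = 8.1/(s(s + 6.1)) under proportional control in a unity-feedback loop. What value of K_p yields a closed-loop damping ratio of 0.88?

Closed-loop characteristic equation: s² + 6.1s + K_p·8.1 = 0.
So ω_n = √(8.1K_p) and 2ζω_n = 6.1, giving ζ = 6.1/(2√(8.1K_p)).
Setting ζ = 0.88: √(8.1K_p) = 6.1/(2·0.88) = 3.466, so K_p = 12.01/8.1 = 1.48.

K_p = 1.48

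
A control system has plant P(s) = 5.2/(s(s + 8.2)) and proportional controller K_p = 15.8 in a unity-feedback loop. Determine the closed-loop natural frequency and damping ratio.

1 + K_p·P(s) = 0 gives s² + 8.2s + 82.16 = 0.
Matching s² + 2ζω_n s + ω_n²: ω_n = √82.16 = 9.064 rad/s and 2ζω_n = 8.2, so ζ = 8.2/(2·9.064) = 0.452.

ω_n = 9.06 rad/s, ζ = 0.452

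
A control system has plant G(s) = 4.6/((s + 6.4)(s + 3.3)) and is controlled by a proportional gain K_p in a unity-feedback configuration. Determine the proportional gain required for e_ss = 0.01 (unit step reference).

The loop is type 0, so e_ss(step) = 1/(1 + K_pos) with K_pos = K_p·G(0).
G(0) = 0.2178. Require 1/(1 + K_p·0.2178) = 0.01, so 1 + 0.2178·K_p = 100.
K_p = (100 − 1)/0.2178 = 455.

K_p = 455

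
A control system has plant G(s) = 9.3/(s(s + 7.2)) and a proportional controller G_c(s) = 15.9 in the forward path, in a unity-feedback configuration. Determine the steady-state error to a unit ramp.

0.0487

The loop has one pole at the origin (type 1). Velocity error constant K_v = lim_{s→0} s·G_c(s)G(s) = 15.9·9.3/7.2 = 20.54.
Steady-state error to a unit ramp: e_ss = 1/K_v = 0.0487.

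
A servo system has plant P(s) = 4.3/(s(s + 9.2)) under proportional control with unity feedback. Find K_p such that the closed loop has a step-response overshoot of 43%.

K_p = 73.1

From %OS = 100·exp(−πζ/√(1−ζ²)) = 43%, ζ = −ln(0.43)/√(π²+ln²(0.43)) = 0.2594.
Characteristic equation s² + 9.2s + 4.3K_p = 0 gives ζ = 9.2/(2√(4.3K_p)).
Setting ζ = 0.2594: √(4.3K_p) = 9.2/(2·0.2594) = 17.73, so K_p = 314.4/4.3 = 73.1.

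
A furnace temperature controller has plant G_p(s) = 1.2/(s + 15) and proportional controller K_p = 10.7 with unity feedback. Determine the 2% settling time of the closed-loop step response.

Closed-loop transfer function: T(s) = K_p·G_p(s)/(1 + K_p·G_p(s)) = 12.84/(s + 15 + 12.84) = 12.84/(s + 27.84).
Time constant τ = 1/27.84 = 0.03592 s, so the 2% settling time is about 4τ = 0.144 s.

T_s ≈ 0.144 s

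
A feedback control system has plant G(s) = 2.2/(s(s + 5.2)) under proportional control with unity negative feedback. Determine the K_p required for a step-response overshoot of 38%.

K_p = 35.5

From %OS = 100·exp(−πζ/√(1−ζ²)) = 38%, ζ = −ln(0.38)/√(π²+ln²(0.38)) = 0.2943.
Characteristic equation s² + 5.2s + 2.2K_p = 0 gives ζ = 5.2/(2√(2.2K_p)).
Setting ζ = 0.2943: √(2.2K_p) = 5.2/(2·0.2943) = 8.833, so K_p = 78.02/2.2 = 35.5.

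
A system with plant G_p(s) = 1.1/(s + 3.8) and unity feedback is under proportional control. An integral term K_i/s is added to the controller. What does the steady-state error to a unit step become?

0

The integrator makes K_pos = lim_{s→0} C(s)G(s) infinite, so e_ss = 1/(1+K_pos) = 0.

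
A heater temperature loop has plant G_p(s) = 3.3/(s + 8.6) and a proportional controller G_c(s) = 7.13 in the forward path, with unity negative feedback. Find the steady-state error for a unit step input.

0.268

The loop is type 0. Static position error constant K_pos = G_c(0)·G_p(0) = 7.13·0.3837 = 2.736.
Steady-state error to a unit step: e_ss = 1/(1+K_pos) = 1/3.736 = 0.268.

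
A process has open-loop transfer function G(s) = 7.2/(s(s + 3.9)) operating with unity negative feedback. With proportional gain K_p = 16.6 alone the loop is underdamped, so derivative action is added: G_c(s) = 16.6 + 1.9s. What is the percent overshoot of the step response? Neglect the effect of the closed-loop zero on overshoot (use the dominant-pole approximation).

Forward path: (16.6 + 1.9s)·7.2/(s(s+3.9)). The closed-loop characteristic equation is s² + (3.9 + 7.2·1.9)s + 7.2·16.6 = 0.
That is s² + 17.58s + 119.5 = 0, so ω_n = 10.93 rad/s and ζ = 17.58/(2·10.93) = 0.804.
%OS = 100·exp(−πζ/√(1−ζ²)) = 1.43%.

1.43%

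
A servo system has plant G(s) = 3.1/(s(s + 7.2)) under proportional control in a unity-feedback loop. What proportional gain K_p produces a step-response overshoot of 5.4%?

From %OS = 100·exp(−πζ/√(1−ζ²)) = 5.4%, ζ = −ln(0.054)/√(π²+ln²(0.054)) = 0.6806.
Characteristic equation s² + 7.2s + 3.1K_p = 0 gives ζ = 7.2/(2√(3.1K_p)).
Setting ζ = 0.6806: √(3.1K_p) = 7.2/(2·0.6806) = 5.289, so K_p = 27.97/3.1 = 9.02.

K_p = 9.02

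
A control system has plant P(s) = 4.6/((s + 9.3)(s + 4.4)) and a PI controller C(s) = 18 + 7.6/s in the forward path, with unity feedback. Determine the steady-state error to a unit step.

The open loop C(s)P(s) has a pole at the origin (type 1), so the static position error constant is infinite and e_ss = 1/(1+∞) = 0.

0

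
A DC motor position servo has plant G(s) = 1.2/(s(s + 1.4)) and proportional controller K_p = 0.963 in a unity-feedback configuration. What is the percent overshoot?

6.75%

The closed-loop denominator s² + 1.4s + 1.156 gives ω_n = √1.156 = 1.075 and ζ = 1.4/(2ω_n) = 0.6512.
%OS = 100·exp(−πζ/√(1−ζ²)) = 100·exp(−π·0.6512/√0.576) = 6.75%.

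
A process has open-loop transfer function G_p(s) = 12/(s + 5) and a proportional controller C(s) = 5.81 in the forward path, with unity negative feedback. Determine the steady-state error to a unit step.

The loop is type 0. Static position error constant K_pos = C(0)·G_p(0) = 5.81·2.4 = 13.94.
Steady-state error to a unit step: e_ss = 1/(1+K_pos) = 1/14.94 = 0.0669.

0.0669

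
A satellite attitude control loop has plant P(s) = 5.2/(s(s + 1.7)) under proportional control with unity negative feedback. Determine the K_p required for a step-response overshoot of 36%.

From %OS = 100·exp(−πζ/√(1−ζ²)) = 36%, ζ = −ln(0.36)/√(π²+ln²(0.36)) = 0.3093.
Characteristic equation s² + 1.7s + 5.2K_p = 0 gives ζ = 1.7/(2√(5.2K_p)).
Setting ζ = 0.3093: √(5.2K_p) = 1.7/(2·0.3093) = 2.749, so K_p = 7.554/5.2 = 1.45.

K_p = 1.45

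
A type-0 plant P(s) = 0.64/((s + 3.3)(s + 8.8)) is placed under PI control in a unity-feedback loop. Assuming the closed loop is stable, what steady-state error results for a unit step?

0

The PI controller's integrator makes the forward path type 1, so e_ss to a step is zero.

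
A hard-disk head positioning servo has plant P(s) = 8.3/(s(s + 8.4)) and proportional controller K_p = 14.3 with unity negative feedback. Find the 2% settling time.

Closed-loop characteristic equation: s² + 8.4s + 118.7 = 0, so ω_n = 10.89 rad/s and ζ = 8.4/(2·10.89) = 0.3855.
2% settling time T_s ≈ 4/(ζω_n) = 4/4.2 = 0.952 s.

T_s ≈ 0.952 s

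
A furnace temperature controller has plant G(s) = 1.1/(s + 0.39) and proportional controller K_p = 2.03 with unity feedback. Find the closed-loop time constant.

τ = 0.381 s

Closed-loop transfer function: T(s) = K_p·G(s)/(1 + K_p·G(s)) = 2.233/(s + 0.39 + 2.233) = 2.233/(s + 2.623).
Time constant τ = 1/2.623 = 0.381 s.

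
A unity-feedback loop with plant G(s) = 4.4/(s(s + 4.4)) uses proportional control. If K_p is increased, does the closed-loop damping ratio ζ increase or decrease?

ζ = 4.4/(2√(4.4K_p)); increasing K_p raises the denominator, so ζ falls.

decrease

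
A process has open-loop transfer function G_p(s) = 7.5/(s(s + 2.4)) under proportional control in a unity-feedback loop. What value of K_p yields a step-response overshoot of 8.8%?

K_p = 0.513

From %OS = 100·exp(−πζ/√(1−ζ²)) = 8.8%, ζ = −ln(0.088)/√(π²+ln²(0.088)) = 0.6119.
Characteristic equation s² + 2.4s + 7.5K_p = 0 gives ζ = 2.4/(2√(7.5K_p)).
Setting ζ = 0.6119: √(7.5K_p) = 2.4/(2·0.6119) = 1.961, so K_p = 3.846/7.5 = 0.513.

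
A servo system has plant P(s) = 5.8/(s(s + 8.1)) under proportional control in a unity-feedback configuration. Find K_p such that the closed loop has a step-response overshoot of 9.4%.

From %OS = 100·exp(−πζ/√(1−ζ²)) = 9.4%, ζ = −ln(0.094)/√(π²+ln²(0.094)) = 0.6013.
Characteristic equation s² + 8.1s + 5.8K_p = 0 gives ζ = 8.1/(2√(5.8K_p)).
Setting ζ = 0.6013: √(5.8K_p) = 8.1/(2·0.6013) = 6.735, so K_p = 45.36/5.8 = 7.82.

K_p = 7.82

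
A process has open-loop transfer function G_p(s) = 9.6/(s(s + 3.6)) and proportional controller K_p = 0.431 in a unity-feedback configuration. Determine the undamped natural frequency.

ω_n = 2.03 rad/s

With unity feedback the closed-loop characteristic equation is s² + 3.6s + 0.431·9.6 = s² + 3.6s + 4.138 = 0.
So ω_n² = 4.138 ⇒ ω_n = 2.034 rad/s, and ζ = 3.6/(2ω_n) = 0.885.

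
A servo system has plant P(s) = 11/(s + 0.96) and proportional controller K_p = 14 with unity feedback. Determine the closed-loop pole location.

Closed-loop transfer function: T(s) = K_p·P(s)/(1 + K_p·P(s)) = 154/(s + 0.96 + 154) = 154/(s + 155).
The closed-loop pole is at s = −155.

s = -155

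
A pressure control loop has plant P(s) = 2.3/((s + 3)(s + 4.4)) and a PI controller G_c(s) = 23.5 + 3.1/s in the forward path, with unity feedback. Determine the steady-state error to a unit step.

0

The open loop G_c(s)P(s) has a pole at the origin (type 1), so the static position error constant is infinite and e_ss = 1/(1+∞) = 0.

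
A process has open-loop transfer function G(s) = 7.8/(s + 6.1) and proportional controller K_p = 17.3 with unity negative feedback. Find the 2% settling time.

T_s ≈ 0.0284 s

Closed-loop transfer function: T(s) = K_p·G(s)/(1 + K_p·G(s)) = 134.9/(s + 6.1 + 134.9) = 134.9/(s + 141).
Time constant τ = 1/141 = 0.00709 s, so the 2% settling time is about 4τ = 0.0284 s.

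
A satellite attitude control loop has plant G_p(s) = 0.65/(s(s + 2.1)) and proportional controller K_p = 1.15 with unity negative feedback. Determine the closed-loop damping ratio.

1 + K_p·G_p(s) = 0 gives s² + 2.1s + 0.7475 = 0.
Matching s² + 2ζω_n s + ω_n²: ω_n = √0.7475 = 0.8646 rad/s and 2ζω_n = 2.1, so ζ = 2.1/(2·0.8646) = 1.21.

ζ = 1.21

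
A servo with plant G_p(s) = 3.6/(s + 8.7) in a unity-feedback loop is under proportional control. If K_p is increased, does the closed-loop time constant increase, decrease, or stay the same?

The closed-loop bandwidth 8.7+K_p·3.6 grows with K_p, so τ shrinks.

decrease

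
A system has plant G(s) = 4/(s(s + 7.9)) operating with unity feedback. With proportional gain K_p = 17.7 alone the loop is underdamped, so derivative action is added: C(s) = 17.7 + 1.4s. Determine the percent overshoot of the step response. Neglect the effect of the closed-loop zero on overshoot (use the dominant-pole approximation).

1.47%

Forward path: (17.7 + 1.4s)·4/(s(s+7.9)). The closed-loop characteristic equation is s² + (7.9 + 4·1.4)s + 4·17.7 = 0.
That is s² + 13.5s + 70.8 = 0, so ω_n = 8.414 rad/s and ζ = 13.5/(2·8.414) = 0.8022.
%OS = 100·exp(−πζ/√(1−ζ²)) = 1.47%.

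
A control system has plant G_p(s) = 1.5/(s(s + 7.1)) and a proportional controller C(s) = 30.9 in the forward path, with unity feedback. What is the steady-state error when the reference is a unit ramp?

The loop has one pole at the origin (type 1). Velocity error constant K_v = lim_{s→0} s·C(s)G_p(s) = 30.9·1.5/7.1 = 6.528.
Steady-state error to a unit ramp: e_ss = 1/K_v = 0.153.

0.153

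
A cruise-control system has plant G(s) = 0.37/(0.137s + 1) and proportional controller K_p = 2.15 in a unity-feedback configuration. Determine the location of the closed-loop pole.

Closed loop: T(s) = K_p·G/(1+K_p·G) = 0.7955/(0.137s + 1 + 0.7955), with pole at s = −(1 + 0.7955)/0.137 = −13.11.

s = -13.11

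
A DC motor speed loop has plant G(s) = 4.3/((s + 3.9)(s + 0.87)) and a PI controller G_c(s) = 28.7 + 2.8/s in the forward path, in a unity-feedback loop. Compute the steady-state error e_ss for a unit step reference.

0

The open loop G_c(s)G(s) has a pole at the origin (type 1), so the static position error constant is infinite and e_ss = 1/(1+∞) = 0.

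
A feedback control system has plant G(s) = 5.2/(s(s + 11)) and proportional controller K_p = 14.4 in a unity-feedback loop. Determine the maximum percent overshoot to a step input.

7.53%

The closed-loop denominator s² + 11s + 74.88 gives ω_n = √74.88 = 8.653 and ζ = 11/(2ω_n) = 0.6356.
%OS = 100·exp(−πζ/√(1−ζ²)) = 100·exp(−π·0.6356/√0.596) = 7.53%.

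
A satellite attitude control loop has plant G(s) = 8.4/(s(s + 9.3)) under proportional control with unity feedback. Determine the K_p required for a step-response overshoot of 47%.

K_p = 47.1

From %OS = 100·exp(−πζ/√(1−ζ²)) = 47%, ζ = −ln(0.47)/√(π²+ln²(0.47)) = 0.2337.
Characteristic equation s² + 9.3s + 8.4K_p = 0 gives ζ = 9.3/(2√(8.4K_p)).
Setting ζ = 0.2337: √(8.4K_p) = 9.3/(2·0.2337) = 19.9, so K_p = 396/8.4 = 47.1.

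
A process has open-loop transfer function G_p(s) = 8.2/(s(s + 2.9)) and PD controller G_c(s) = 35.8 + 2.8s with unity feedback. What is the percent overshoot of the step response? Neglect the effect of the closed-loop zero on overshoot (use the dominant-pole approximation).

2.7%

Forward path: (35.8 + 2.8s)·8.2/(s(s+2.9)). The closed-loop characteristic equation is s² + (2.9 + 8.2·2.8)s + 8.2·35.8 = 0.
That is s² + 25.86s + 293.6 = 0, so ω_n = 17.13 rad/s and ζ = 25.86/(2·17.13) = 0.7547.
%OS = 100·exp(−πζ/√(1−ζ²)) = 2.7%.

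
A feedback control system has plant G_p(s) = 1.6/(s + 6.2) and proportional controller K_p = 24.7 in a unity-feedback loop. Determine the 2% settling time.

T_s ≈ 0.0875 s

Closed-loop transfer function: T(s) = K_p·G_p(s)/(1 + K_p·G_p(s)) = 39.52/(s + 6.2 + 39.52) = 39.52/(s + 45.72).
Time constant τ = 1/45.72 = 0.02187 s, so the 2% settling time is about 4τ = 0.0875 s.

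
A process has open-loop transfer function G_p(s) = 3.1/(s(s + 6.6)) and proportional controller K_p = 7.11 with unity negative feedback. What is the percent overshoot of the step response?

4.48%

Closed-loop characteristic equation: s² + 6.6s + 22.04 = 0, so ω_n = 4.695 rad/s and ζ = 6.6/(2·4.695) = 0.7029.
%OS = 100·exp(−πζ/√(1−ζ²)) = 100·exp(−π·0.7029/√0.5059) = 4.48%.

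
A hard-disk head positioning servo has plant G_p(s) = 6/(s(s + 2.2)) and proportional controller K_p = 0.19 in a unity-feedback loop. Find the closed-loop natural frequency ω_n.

ω_n = 1.07 rad/s

With unity feedback the closed-loop characteristic equation is s² + 2.2s + 0.19·6 = s² + 2.2s + 1.14 = 0.
Matching s² + 2ζω_n s + ω_n²: ω_n = √1.14 = 1.068 rad/s and 2ζω_n = 2.2, so ζ = 2.2/(2·1.068) = 1.03.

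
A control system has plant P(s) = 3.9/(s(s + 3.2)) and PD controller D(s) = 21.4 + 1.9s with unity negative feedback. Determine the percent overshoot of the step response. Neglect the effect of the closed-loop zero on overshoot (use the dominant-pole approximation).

10.6%

Forward path: (21.4 + 1.9s)·3.9/(s(s+3.2)). The closed-loop characteristic equation is s² + (3.2 + 3.9·1.9)s + 3.9·21.4 = 0.
That is s² + 10.61s + 83.46 = 0, so ω_n = 9.136 rad/s and ζ = 10.61/(2·9.136) = 0.5807.
%OS = 100·exp(−πζ/√(1−ζ²)) = 10.6%.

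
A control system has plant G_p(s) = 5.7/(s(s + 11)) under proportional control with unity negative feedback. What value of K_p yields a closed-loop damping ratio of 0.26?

K_p = 78.5

Closed-loop characteristic equation: s² + 11s + K_p·5.7 = 0.
So ω_n = √(5.7K_p) and 2ζω_n = 11, giving ζ = 11/(2√(5.7K_p)).
Setting ζ = 0.26: √(5.7K_p) = 11/(2·0.26) = 21.15, so K_p = 447.5/5.7 = 78.5.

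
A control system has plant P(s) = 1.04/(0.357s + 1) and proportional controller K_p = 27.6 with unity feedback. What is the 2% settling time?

Closed loop: T(s) = K_p·P/(1+K_p·P) = 28.7/(0.357s + 1 + 28.7), with pole at s = −(1 + 28.7)/0.357 = −83.2.
τ = 1/83.2 = 0.01202 s, so 2% settling time ≈ 4τ = 0.0481 s.

T_s ≈ 0.0481 s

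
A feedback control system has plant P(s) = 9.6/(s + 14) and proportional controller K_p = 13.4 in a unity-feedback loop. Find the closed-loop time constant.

τ = 0.00701 s

Closed-loop transfer function: T(s) = K_p·P(s)/(1 + K_p·P(s)) = 128.6/(s + 14 + 128.6) = 128.6/(s + 142.6).
Time constant τ = 1/142.6 = 0.00701 s.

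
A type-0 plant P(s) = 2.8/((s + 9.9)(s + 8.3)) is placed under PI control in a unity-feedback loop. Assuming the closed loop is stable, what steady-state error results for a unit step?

The PI controller's integrator makes the forward path type 1, so e_ss to a step is zero.

0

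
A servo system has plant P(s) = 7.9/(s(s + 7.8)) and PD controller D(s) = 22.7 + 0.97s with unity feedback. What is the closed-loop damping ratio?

ζ = 0.577

Forward path: (22.7 + 0.97s)·7.9/(s(s+7.8)). The closed-loop characteristic equation is s² + (7.8 + 7.9·0.97)s + 7.9·22.7 = 0.
That is s² + 15.46s + 179.3 = 0, so ω_n = 13.39 rad/s and ζ = 15.46/(2·13.39) = 0.5773.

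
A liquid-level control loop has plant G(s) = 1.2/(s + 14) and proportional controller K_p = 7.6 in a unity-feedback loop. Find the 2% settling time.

Closed-loop transfer function: T(s) = K_p·G(s)/(1 + K_p·G(s)) = 9.12/(s + 14 + 9.12) = 9.12/(s + 23.12).
Time constant τ = 1/23.12 = 0.04325 s, so the 2% settling time is about 4τ = 0.173 s.

T_s ≈ 0.173 s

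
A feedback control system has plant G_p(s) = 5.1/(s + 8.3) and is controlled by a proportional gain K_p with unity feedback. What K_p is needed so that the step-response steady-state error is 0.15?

The loop is type 0, so e_ss(step) = 1/(1 + K_pos) with K_pos = K_p·G_p(0).
G_p(0) = 0.6145. Require 1/(1 + K_p·0.6145) = 0.15, so 1 + 0.6145·K_p = 6.667.
K_p = (6.667 − 1)/0.6145 = 9.22.

K_p = 9.22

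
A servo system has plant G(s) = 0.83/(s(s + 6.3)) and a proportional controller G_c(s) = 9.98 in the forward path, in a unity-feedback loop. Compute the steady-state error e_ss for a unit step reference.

0

The open loop G_c(s)G(s) has a pole at the origin (type 1), so the static position error constant is infinite and e_ss = 1/(1+∞) = 0.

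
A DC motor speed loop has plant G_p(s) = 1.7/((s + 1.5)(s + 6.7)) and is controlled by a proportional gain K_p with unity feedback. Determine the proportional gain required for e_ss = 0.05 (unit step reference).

For a type-0 loop with proportional control, e_ss = 1/(1 + K_p·G_p(0)).
G_p(0) = 0.1692. Require 1/(1 + K_p·0.1692) = 0.05, so 1 + 0.1692·K_p = 20.
K_p = (20 − 1)/0.1692 = 112.

K_p = 112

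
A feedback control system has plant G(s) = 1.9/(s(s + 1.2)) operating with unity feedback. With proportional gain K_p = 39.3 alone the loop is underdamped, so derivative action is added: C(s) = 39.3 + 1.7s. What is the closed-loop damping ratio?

Forward path: (39.3 + 1.7s)·1.9/(s(s+1.2)). The closed-loop characteristic equation is s² + (1.2 + 1.9·1.7)s + 1.9·39.3 = 0.
That is s² + 4.43s + 74.67 = 0, so ω_n = 8.641 rad/s and ζ = 4.43/(2·8.641) = 0.2563.

ζ = 0.256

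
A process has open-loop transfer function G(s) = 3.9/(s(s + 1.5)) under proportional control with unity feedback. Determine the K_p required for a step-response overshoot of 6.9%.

K_p = 0.343

From %OS = 100·exp(−πζ/√(1−ζ²)) = 6.9%, ζ = −ln(0.069)/√(π²+ln²(0.069)) = 0.6481.
Characteristic equation s² + 1.5s + 3.9K_p = 0 gives ζ = 1.5/(2√(3.9K_p)).
Setting ζ = 0.6481: √(3.9K_p) = 1.5/(2·0.6481) = 1.157, so K_p = 1.339/3.9 = 0.343.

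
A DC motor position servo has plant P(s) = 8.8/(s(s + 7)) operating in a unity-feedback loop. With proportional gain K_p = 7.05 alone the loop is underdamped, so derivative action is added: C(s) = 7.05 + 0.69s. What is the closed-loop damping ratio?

Forward path: (7.05 + 0.69s)·8.8/(s(s+7)). The closed-loop characteristic equation is s² + (7 + 8.8·0.69)s + 8.8·7.05 = 0.
That is s² + 13.07s + 62.04 = 0, so ω_n = 7.877 rad/s and ζ = 13.07/(2·7.877) = 0.8298.

ζ = 0.83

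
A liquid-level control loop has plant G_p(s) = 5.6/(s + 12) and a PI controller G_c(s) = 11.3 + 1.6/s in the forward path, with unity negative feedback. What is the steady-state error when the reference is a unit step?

The open loop G_c(s)G_p(s) has a pole at the origin (type 1), so the static position error constant is infinite and e_ss = 1/(1+∞) = 0.

0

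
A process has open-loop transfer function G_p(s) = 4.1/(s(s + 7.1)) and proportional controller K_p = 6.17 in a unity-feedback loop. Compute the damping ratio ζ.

With unity feedback the closed-loop characteristic equation is s² + 7.1s + 6.17·4.1 = s² + 7.1s + 25.3 = 0.
Matching s² + 2ζω_n s + ω_n²: ω_n = √25.3 = 5.03 rad/s and 2ζω_n = 7.1, so ζ = 7.1/(2·5.03) = 0.706.

ζ = 0.706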